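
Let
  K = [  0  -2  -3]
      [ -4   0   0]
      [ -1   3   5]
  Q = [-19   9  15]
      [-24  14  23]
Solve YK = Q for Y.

Y = [[0, 4, 3], [-1, 5, 4]]

Right-multiplying both sides by K⁻¹ gives Y = QK⁻¹.
K has determinant -4; K⁻¹ = [[0, -1/4, 0], [-5, 3/4, -3], [3, -1/2, 2]].
Y = QK⁻¹ = [[-19, 9, 15], [-24, 14, 23]] · [[0, -1/4, 0], [-5, 3/4, -3], [3, -1/2, 2]] = [[0, 4, 3], [-1, 5, 4]].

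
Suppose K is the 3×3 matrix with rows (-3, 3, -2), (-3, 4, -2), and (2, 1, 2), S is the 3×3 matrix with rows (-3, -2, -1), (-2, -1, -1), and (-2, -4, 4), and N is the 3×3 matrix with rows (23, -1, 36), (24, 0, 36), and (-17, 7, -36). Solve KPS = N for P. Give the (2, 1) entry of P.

-1

Left-multiply by K⁻¹ and right-multiply by S⁻¹: P = K⁻¹NS⁻¹.
K has determinant -2; K⁻¹ = [[-5, 4, -1], [-1, 1, 0], [11/2, -9/2, 3/2]].
det S = -2, so S⁻¹ = [[4, -6, -1/2], [-5, 7, 1/2], [-3, 4, 1/2]].
K⁻¹N = [[-2, -2, 0], [1, 1, 0], [-7, 5, -18]].
P = (K⁻¹N)S⁻¹ = [[2, -2, 0], [-1, 1, 0], [1, 5, -3]].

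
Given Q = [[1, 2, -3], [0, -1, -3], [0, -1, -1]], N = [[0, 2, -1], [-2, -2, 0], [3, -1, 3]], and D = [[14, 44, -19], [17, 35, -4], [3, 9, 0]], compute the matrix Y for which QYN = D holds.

Y = [[0, 3, -3], [-4, -5, -2], [-5, 2, -1]]

Y = Q⁻¹DN⁻¹ (apply Q⁻¹ on the left and N⁻¹ on the right).
Q has determinant -2; Q⁻¹ = [[1, -5/2, 9/2], [0, 1/2, -3/2], [0, -1/2, 1/2]].
det N = 4; the adjugate gives N⁻¹ = [[-3/2, -5/4, -1/2], [3/2, 3/4, 1/2], [2, 3/2, 1]].
Q⁻¹D = [[-15, -3, -9], [4, 4, -2], [-7, -13, 2]].
Y = (Q⁻¹D)N⁻¹ = [[0, 3, -3], [-4, -5, -2], [-5, 2, -1]].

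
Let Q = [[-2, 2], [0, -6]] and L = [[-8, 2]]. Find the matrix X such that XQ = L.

X = [[4, 1]]

Since Q sits to the right of X, X = LQ⁻¹.
det Q = 12; the adjugate gives Q⁻¹ = [[-1/2, -1/6], [0, -1/6]].
X = LQ⁻¹ = [[-8, 2]] · [[-1/2, -1/6], [0, -1/6]] = [[4, 1]].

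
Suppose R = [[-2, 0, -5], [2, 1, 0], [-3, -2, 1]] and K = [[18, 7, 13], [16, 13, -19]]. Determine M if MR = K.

M = [[-3, 3, -2], [3, 5, -4]]

R is on the right of M, so right-multiply by R⁻¹: M = KR⁻¹.
det R = 3; the adjugate gives R⁻¹ = [[1/3, 10/3, 5/3], [-2/3, -17/3, -10/3], [-1/3, -4/3, -2/3]].
M = KR⁻¹ = [[18, 7, 13], [16, 13, -19]] · [[1/3, 10/3, 5/3], [-2/3, -17/3, -10/3], [-1/3, -4/3, -2/3]] = [[-3, 3, -2], [3, 5, -4]].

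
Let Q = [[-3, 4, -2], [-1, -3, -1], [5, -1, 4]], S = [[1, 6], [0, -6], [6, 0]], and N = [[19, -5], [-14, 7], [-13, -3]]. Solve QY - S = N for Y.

Y = [[2, 1], [5, 0], [-3, -2]]

QY = N + S = [[20, 1], [-14, 1], [-7, -3]].
Left-multiplying both sides by Q⁻¹ gives Y = Q⁻¹(N + S).
det Q = 3, so Q⁻¹ = [[-13/3, -14/3, -10/3], [-1/3, -2/3, -1/3], [16/3, 17/3, 13/3]].
Y = Q⁻¹(N + S) = [[2, 1], [5, 0], [-3, -2]].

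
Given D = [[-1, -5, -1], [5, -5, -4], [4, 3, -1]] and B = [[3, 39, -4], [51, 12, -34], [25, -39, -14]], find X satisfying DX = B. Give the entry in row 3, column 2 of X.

-3

Left-multiplying both sides by D⁻¹ gives X = D⁻¹B.
det D = 3, so D⁻¹ = [[17/3, -8/3, 5], [-11/3, 5/3, -3], [35/3, -17/3, 10]].
X = D⁻¹B = [[17/3, -8/3, 5], [-11/3, 5/3, -3], [35/3, -17/3, 10]] · [[3, 39, -4], [51, 12, -34], [25, -39, -14]] = [[6, -6, -2], [-1, -6, 0], [-4, -3, 6]].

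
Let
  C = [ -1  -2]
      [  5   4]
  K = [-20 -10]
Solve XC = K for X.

C is on the right of X, so right-multiply by C⁻¹: X = KC⁻¹.
det C = 6; the adjugate gives C⁻¹ = [[2/3, 1/3], [-5/6, -1/6]].
X = KC⁻¹ = [[-20, -10]] · [[2/3, 1/3], [-5/6, -1/6]] = [[-5, -5]].

X = [[-5, -5]]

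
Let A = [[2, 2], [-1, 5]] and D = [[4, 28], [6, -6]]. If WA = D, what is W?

Right-multiplying both sides by A⁻¹ gives W = DA⁻¹.
det A = 12, so A⁻¹ = [[5/12, -1/6], [1/12, 1/6]].
W = DA⁻¹ = [[4, 28], [6, -6]] · [[5/12, -1/6], [1/12, 1/6]] = [[4, 4], [2, -2]].

W = [[4, 4], [2, -2]]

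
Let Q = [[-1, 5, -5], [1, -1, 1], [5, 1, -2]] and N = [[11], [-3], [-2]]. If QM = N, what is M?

Q is on the left of M, so left-multiply by Q⁻¹: M = Q⁻¹N.
det Q = 4, so Q⁻¹ = [[1/4, 5/4, 0], [7/4, 27/4, -1], [3/2, 13/2, -1]].
M = Q⁻¹N = [[1/4, 5/4, 0], [7/4, 27/4, -1], [3/2, 13/2, -1]] · [[11], [-3], [-2]] = [[-1], [1], [-1]].

M = [[-1], [1], [-1]]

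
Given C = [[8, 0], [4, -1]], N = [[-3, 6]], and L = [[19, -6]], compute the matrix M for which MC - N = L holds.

MC = L + N = [[16, 0]].
Right-multiplying both sides by C⁻¹ gives M = (L + N)C⁻¹.
C has determinant -8; C⁻¹ = [[1/8, 0], [1/2, -1]].
M = (L + N)C⁻¹ = [[2, 0]].

M = [[2, 0]]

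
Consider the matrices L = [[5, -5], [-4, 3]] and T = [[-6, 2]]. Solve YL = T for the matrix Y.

Y = [[2, 4]]

Since L sits to the right of Y, Y = TL⁻¹.
L has determinant -5; L⁻¹ = [[-3/5, -1], [-4/5, -1]].
Y = TL⁻¹ = [[-6, 2]] · [[-3/5, -1], [-4/5, -1]] = [[2, 4]].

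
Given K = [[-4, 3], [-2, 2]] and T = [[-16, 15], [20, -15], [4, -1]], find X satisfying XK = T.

Right-multiplying both sides by K⁻¹ gives X = TK⁻¹.
K has determinant -2; K⁻¹ = [[-1, 3/2], [-1, 2]].
X = TK⁻¹ = [[-16, 15], [20, -15], [4, -1]] · [[-1, 3/2], [-1, 2]] = [[1, 6], [-5, 0], [-3, 4]].

X = [[1, 6], [-5, 0], [-3, 4]]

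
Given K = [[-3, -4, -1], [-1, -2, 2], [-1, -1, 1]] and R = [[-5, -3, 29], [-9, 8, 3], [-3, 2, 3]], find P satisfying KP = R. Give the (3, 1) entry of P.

Left-multiplying both sides by K⁻¹ gives P = K⁻¹R.
det K = 5; the adjugate gives K⁻¹ = [[0, 1, -2], [-1/5, -4/5, 7/5], [-1/5, 1/5, 2/5]].
P = K⁻¹R = [[0, 1, -2], [-1/5, -4/5, 7/5], [-1/5, 1/5, 2/5]] · [[-5, -3, 29], [-9, 8, 3], [-3, 2, 3]] = [[-3, 4, -3], [4, -3, -4], [-2, 3, -4]].

-2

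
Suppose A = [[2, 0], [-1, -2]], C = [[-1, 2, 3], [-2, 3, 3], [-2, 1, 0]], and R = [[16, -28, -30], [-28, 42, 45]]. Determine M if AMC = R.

M = [[0, -5, 1], [-2, -3, -1]]

M = A⁻¹RC⁻¹ (apply A⁻¹ on the left and C⁻¹ on the right).
det A = -4; the adjugate gives A⁻¹ = [[1/2, 0], [-1/4, -1/2]].
det C = 3, so C⁻¹ = [[-1, 1, -1], [-2, 2, -1], [4/3, -1, 1/3]].
A⁻¹R = [[8, -14, -15], [10, -14, -15]].
M = (A⁻¹R)C⁻¹ = [[0, -5, 1], [-2, -3, -1]].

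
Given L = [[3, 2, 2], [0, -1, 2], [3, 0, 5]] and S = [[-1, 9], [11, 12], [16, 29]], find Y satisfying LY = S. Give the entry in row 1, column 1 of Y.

-3

L is on the left of Y, so left-multiply by L⁻¹: Y = L⁻¹S.
L has determinant 3; L⁻¹ = [[-5/3, -10/3, 2], [2, 3, -2], [1, 2, -1]].
Y = L⁻¹S = [[-5/3, -10/3, 2], [2, 3, -2], [1, 2, -1]] · [[-1, 9], [11, 12], [16, 29]] = [[-3, 3], [-1, -4], [5, 4]].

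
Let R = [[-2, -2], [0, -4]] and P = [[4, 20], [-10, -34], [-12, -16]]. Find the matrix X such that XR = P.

Since R sits to the right of X, X = PR⁻¹.
det R = 8, so R⁻¹ = [[-1/2, 1/4], [0, -1/4]].
X = PR⁻¹ = [[4, 20], [-10, -34], [-12, -16]] · [[-1/2, 1/4], [0, -1/4]] = [[-2, -4], [5, 6], [6, 1]].

X = [[-2, -4], [5, 6], [6, 1]]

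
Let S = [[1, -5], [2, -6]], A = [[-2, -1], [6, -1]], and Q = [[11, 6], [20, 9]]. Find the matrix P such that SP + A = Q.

P = [[-2, 2], [-3, -1]]

SP = Q − A = [[13, 7], [14, 10]].
S is on the left of P, so left-multiply by S⁻¹: P = S⁻¹(Q − A).
det S = 4; the adjugate gives S⁻¹ = [[-3/2, 5/4], [-1/2, 1/4]].
P = S⁻¹(Q − A) = [[-2, 2], [-3, -1]].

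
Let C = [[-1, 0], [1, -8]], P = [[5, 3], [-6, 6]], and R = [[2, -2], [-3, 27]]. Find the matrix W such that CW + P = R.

W = [[3, 5], [0, -2]]

CW = R − P = [[-3, -5], [3, 21]].
Left-multiplying both sides by C⁻¹ gives W = C⁻¹(R − P).
C has determinant 8; C⁻¹ = [[-1, 0], [-1/8, -1/8]].
W = C⁻¹(R − P) = [[3, 5], [0, -2]].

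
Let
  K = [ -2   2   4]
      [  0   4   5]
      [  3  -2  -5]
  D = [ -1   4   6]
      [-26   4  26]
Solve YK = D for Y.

Y = [[-1, 1, -1], [4, -4, -6]]

K is on the right of Y, so right-multiply by K⁻¹: Y = DK⁻¹.
K has determinant 2; K⁻¹ = [[-5, 1, -3], [15/2, -1, 5], [-6, 1, -4]].
Y = DK⁻¹ = [[-1, 4, 6], [-26, 4, 26]] · [[-5, 1, -3], [15/2, -1, 5], [-6, 1, -4]] = [[-1, 1, -1], [4, -4, -6]].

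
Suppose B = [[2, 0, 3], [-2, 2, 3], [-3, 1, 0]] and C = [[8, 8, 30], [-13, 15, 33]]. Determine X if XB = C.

B is on the right of X, so right-multiply by B⁻¹: X = CB⁻¹.
det B = 6, so B⁻¹ = [[-1/2, 1/2, -1], [-3/2, 3/2, -2], [2/3, -1/3, 2/3]].
X = CB⁻¹ = [[8, 8, 30], [-13, 15, 33]] · [[-1/2, 1/2, -1], [-3/2, 3/2, -2], [2/3, -1/3, 2/3]] = [[4, 6, -4], [6, 5, 5]].

X = [[4, 6, -4], [6, 5, 5]]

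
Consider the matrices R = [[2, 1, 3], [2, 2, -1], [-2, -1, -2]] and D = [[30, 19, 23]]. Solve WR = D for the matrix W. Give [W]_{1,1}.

5

Since R sits to the right of W, W = DR⁻¹.
det R = 2; the adjugate gives R⁻¹ = [[-5/2, -1/2, -7/2], [3, 1, 4], [1, 0, 1]].
W = DR⁻¹ = [[30, 19, 23]] · [[-5/2, -1/2, -7/2], [3, 1, 4], [1, 0, 1]] = [[5, 4, -6]].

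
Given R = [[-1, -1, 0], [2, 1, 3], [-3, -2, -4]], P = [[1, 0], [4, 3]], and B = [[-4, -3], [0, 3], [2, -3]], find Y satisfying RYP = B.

Y = [[2, 3], [-2, -2], [-2, -1]]

Isolating Y: multiply by R⁻¹ from the left and P⁻¹ from the right, so Y = R⁻¹BP⁻¹.
R has determinant -1; R⁻¹ = [[-2, 4, 3], [1, -4, -3], [1, -1, -1]].
det P = 3; the adjugate gives P⁻¹ = [[1, 0], [-4/3, 1/3]].
R⁻¹B = [[14, 9], [-10, -6], [-6, -3]].
Y = (R⁻¹B)P⁻¹ = [[2, 3], [-2, -2], [-2, -1]].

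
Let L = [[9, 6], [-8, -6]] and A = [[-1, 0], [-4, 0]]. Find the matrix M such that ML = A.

L is on the right of M, so right-multiply by L⁻¹: M = AL⁻¹.
L has determinant -6; L⁻¹ = [[1, 1], [-4/3, -3/2]].
M = AL⁻¹ = [[-1, 0], [-4, 0]] · [[1, 1], [-4/3, -3/2]] = [[-1, -1], [-4, -4]].

M = [[-1, -1], [-4, -4]]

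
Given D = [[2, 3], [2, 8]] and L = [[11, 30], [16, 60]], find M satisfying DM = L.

Left-multiplying both sides by D⁻¹ gives M = D⁻¹L.
det D = 10, so D⁻¹ = [[4/5, -3/10], [-1/5, 1/5]].
M = D⁻¹L = [[4/5, -3/10], [-1/5, 1/5]] · [[11, 30], [16, 60]] = [[4, 6], [1, 6]].

M = [[4, 6], [1, 6]]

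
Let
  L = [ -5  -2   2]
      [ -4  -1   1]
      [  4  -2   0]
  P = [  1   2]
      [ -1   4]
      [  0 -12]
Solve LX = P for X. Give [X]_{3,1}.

Left-multiplying both sides by L⁻¹ gives X = L⁻¹P.
L has determinant 6; L⁻¹ = [[1/3, -2/3, 0], [2/3, -4/3, -1/2], [2, -3, -1/2]].
X = L⁻¹P = [[1/3, -2/3, 0], [2/3, -4/3, -1/2], [2, -3, -1/2]] · [[1, 2], [-1, 4], [0, -12]] = [[1, -2], [2, 2], [5, -2]].

5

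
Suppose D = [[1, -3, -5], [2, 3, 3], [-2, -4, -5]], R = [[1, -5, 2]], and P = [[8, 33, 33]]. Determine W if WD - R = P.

WD = P + R = [[9, 28, 35]].
D is on the right of W, so right-multiply by D⁻¹: W = (P + R)D⁻¹.
D has determinant -5; D⁻¹ = [[3/5, -1, -6/5], [-4/5, 3, 13/5], [2/5, -2, -9/5]].
W = (P + R)D⁻¹ = [[-3, 5, -1]].

W = [[-3, 5, -1]]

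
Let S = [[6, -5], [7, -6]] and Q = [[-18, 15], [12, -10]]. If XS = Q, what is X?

X = [[-3, 0], [2, 0]]

Since S sits to the right of X, X = QS⁻¹.
det S = -1, so S⁻¹ = [[6, -5], [7, -6]].
X = QS⁻¹ = [[-18, 15], [12, -10]] · [[6, -5], [7, -6]] = [[-3, 0], [2, 0]].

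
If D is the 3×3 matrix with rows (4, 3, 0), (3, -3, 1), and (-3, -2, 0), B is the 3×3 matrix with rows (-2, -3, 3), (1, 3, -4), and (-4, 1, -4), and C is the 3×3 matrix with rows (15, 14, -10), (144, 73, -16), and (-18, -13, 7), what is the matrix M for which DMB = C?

M = D⁻¹CB⁻¹ (apply D⁻¹ on the left and B⁻¹ on the right).
det D = -1; the adjugate gives D⁻¹ = [[-2, 0, -3], [3, 0, 4], [15, 1, 21]].
det B = -5, so B⁻¹ = [[8/5, 9/5, -3/5], [-4, -4, 1], [-13/5, -14/5, 3/5]].
D⁻¹C = [[24, 11, -1], [-27, -10, -2], [-9, 10, -19]].
M = (D⁻¹C)B⁻¹ = [[-3, 2, -4], [2, -3, 5], [-5, -3, 4]].

M = [[-3, 2, -4], [2, -3, 5], [-5, -3, 4]]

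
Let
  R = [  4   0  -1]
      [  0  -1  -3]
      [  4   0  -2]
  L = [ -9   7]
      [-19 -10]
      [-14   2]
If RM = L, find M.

M = [[-1, 3], [4, -5], [5, 5]]

R is on the left of M, so left-multiply by R⁻¹: M = R⁻¹L.
det R = 4, so R⁻¹ = [[1/2, 0, -1/4], [-3, -1, 3], [1, 0, -1]].
M = R⁻¹L = [[1/2, 0, -1/4], [-3, -1, 3], [1, 0, -1]] · [[-9, 7], [-19, -10], [-14, 2]] = [[-1, 3], [4, -5], [5, 5]].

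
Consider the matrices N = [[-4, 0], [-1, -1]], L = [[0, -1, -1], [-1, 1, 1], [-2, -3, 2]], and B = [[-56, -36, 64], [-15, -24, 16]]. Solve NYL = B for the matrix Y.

Y = [[2, -4, -5], [-1, 5, -3]]

Y = N⁻¹BL⁻¹ (apply N⁻¹ on the left and L⁻¹ on the right).
det N = 4, so N⁻¹ = [[-1/4, 0], [1/4, -1]].
L has determinant -5; L⁻¹ = [[-1, -1, 0], [0, 2/5, -1/5], [-1, -2/5, 1/5]].
N⁻¹B = [[14, 9, -16], [1, 15, 0]].
Y = (N⁻¹B)L⁻¹ = [[2, -4, -5], [-1, 5, -3]].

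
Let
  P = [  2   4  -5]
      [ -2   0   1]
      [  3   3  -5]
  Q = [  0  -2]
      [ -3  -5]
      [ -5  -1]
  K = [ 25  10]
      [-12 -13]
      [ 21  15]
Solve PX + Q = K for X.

X = [[4, 3], [3, -1], [-1, -2]]

PX = K − Q = [[25, 12], [-9, -8], [26, 16]].
Since P multiplies X on the left, X = P⁻¹(K − Q).
det P = -4; the adjugate gives P⁻¹ = [[3/4, -5/4, -1], [7/4, -5/4, -2], [3/2, -3/2, -2]].
X = P⁻¹(K − Q) = [[4, 3], [3, -1], [-1, -2]].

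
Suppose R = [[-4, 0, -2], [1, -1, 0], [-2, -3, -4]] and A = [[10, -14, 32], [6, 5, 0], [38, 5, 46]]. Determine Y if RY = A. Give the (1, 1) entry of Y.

0

Left-multiplying both sides by R⁻¹ gives Y = R⁻¹A.
det R = -6; the adjugate gives R⁻¹ = [[-2/3, -1, 1/3], [-2/3, -2, 1/3], [5/6, 2, -2/3]].
Y = R⁻¹A = [[-2/3, -1, 1/3], [-2/3, -2, 1/3], [5/6, 2, -2/3]] · [[10, -14, 32], [6, 5, 0], [38, 5, 46]] = [[0, 6, -6], [-6, 1, -6], [-5, -5, -4]].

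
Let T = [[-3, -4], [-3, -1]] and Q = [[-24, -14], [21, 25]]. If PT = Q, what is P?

Since T sits to the right of P, P = QT⁻¹.
det T = -9; the adjugate gives T⁻¹ = [[1/9, -4/9], [-1/3, 1/3]].
P = QT⁻¹ = [[-24, -14], [21, 25]] · [[1/9, -4/9], [-1/3, 1/3]] = [[2, 6], [-6, -1]].

P = [[2, 6], [-6, -1]]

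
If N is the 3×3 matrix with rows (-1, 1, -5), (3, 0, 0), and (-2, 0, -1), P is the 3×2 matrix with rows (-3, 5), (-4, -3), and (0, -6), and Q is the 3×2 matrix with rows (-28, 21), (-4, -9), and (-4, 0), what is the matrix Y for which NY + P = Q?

NY = Q − P = [[-25, 16], [0, -6], [-4, 6]].
N is on the left of Y, so left-multiply by N⁻¹: Y = N⁻¹(Q − P).
det N = 3; the adjugate gives N⁻¹ = [[0, 1/3, 0], [1, -3, -5], [0, -2/3, -1]].
Y = N⁻¹(Q − P) = [[0, -2], [-5, 4], [4, -2]].

Y = [[0, -2], [-5, 4], [4, -2]]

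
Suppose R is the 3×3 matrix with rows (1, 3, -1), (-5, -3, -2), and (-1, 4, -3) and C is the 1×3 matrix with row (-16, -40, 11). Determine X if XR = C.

R is on the right of X, so right-multiply by R⁻¹: X = CR⁻¹.
det R = 1, so R⁻¹ = [[17, 5, -9], [-13, -4, 7], [-23, -7, 12]].
X = CR⁻¹ = [[-16, -40, 11]] · [[17, 5, -9], [-13, -4, 7], [-23, -7, 12]] = [[-5, 3, -4]].

X = [[-5, 3, -4]]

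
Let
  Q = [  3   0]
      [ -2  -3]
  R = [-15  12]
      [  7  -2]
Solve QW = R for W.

Q is on the left of W, so left-multiply by Q⁻¹: W = Q⁻¹R.
det Q = -9, so Q⁻¹ = [[1/3, 0], [-2/9, -1/3]].
W = Q⁻¹R = [[1/3, 0], [-2/9, -1/3]] · [[-15, 12], [7, -2]] = [[-5, 4], [1, -2]].

W = [[-5, 4], [1, -2]]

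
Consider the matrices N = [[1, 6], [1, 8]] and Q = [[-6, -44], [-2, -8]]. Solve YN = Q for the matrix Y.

N is on the right of Y, so right-multiply by N⁻¹: Y = QN⁻¹.
det N = 2; the adjugate gives N⁻¹ = [[4, -3], [-1/2, 1/2]].
Y = QN⁻¹ = [[-6, -44], [-2, -8]] · [[4, -3], [-1/2, 1/2]] = [[-2, -4], [-4, 2]].

Y = [[-2, -4], [-4, 2]]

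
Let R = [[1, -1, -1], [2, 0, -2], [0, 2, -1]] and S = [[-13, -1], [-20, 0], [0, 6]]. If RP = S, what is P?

Left-multiplying both sides by R⁻¹ gives P = R⁻¹S.
det R = -2, so R⁻¹ = [[-2, 3/2, -1], [-1, 1/2, 0], [-2, 1, -1]].
P = R⁻¹S = [[-2, 3/2, -1], [-1, 1/2, 0], [-2, 1, -1]] · [[-13, -1], [-20, 0], [0, 6]] = [[-4, -4], [3, 1], [6, -4]].

P = [[-4, -4], [3, 1], [6, -4]]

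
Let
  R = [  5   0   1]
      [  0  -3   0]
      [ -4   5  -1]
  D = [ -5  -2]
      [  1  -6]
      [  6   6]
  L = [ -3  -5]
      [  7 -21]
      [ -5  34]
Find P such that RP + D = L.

P = [[1, 0], [-2, 5], [-3, -3]]

RP = L − D = [[2, -3], [6, -15], [-11, 28]].
Left-multiplying both sides by R⁻¹ gives P = R⁻¹(L − D).
det R = 3, so R⁻¹ = [[1, 5/3, 1], [0, -1/3, 0], [-4, -25/3, -5]].
P = R⁻¹(L − D) = [[1, 0], [-2, 5], [-3, -3]].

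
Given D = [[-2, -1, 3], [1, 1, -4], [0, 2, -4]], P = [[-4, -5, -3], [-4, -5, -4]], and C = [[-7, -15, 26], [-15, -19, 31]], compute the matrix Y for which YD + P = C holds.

YD = C − P = [[-3, -10, 29], [-11, -14, 35]].
Since D sits to the right of Y, Y = (C − P)D⁻¹.
det D = -6, so D⁻¹ = [[-2/3, -1/3, -1/6], [-2/3, -4/3, 5/6], [-1/3, -2/3, 1/6]].
Y = (C − P)D⁻¹ = [[-1, -5, -3], [5, -1, -4]].

Y = [[-1, -5, -3], [5, -1, -4]]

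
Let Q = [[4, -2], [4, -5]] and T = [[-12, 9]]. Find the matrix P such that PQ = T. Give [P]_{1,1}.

Since Q sits to the right of P, P = TQ⁻¹.
Q has determinant -12; Q⁻¹ = [[5/12, -1/6], [1/3, -1/3]].
P = TQ⁻¹ = [[-12, 9]] · [[5/12, -1/6], [1/3, -1/3]] = [[-2, -1]].

-2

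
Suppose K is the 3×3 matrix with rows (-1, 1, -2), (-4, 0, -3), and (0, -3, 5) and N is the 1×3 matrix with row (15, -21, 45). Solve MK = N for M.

M = [[-3, -3, 6]]

K is on the right of M, so right-multiply by K⁻¹: M = NK⁻¹.
K has determinant 5; K⁻¹ = [[-9/5, 1/5, -3/5], [4, -1, 1], [12/5, -3/5, 4/5]].
M = NK⁻¹ = [[15, -21, 45]] · [[-9/5, 1/5, -3/5], [4, -1, 1], [12/5, -3/5, 4/5]] = [[-3, -3, 6]].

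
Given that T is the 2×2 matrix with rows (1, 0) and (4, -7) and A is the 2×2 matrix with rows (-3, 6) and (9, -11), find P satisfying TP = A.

Since T multiplies P on the left, P = T⁻¹A.
T has determinant -7; T⁻¹ = [[1, 0], [4/7, -1/7]].
P = T⁻¹A = [[1, 0], [4/7, -1/7]] · [[-3, 6], [9, -11]] = [[-3, 6], [-3, 5]].

P = [[-3, 6], [-3, 5]]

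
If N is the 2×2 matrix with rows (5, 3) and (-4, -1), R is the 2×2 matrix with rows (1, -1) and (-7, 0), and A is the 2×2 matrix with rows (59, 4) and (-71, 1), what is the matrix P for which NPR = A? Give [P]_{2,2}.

Left-multiply by N⁻¹ and right-multiply by R⁻¹: P = N⁻¹AR⁻¹.
det N = 7; the adjugate gives N⁻¹ = [[-1/7, -3/7], [4/7, 5/7]].
det R = -7; the adjugate gives R⁻¹ = [[0, -1/7], [-1, -1/7]].
N⁻¹A = [[22, -1], [-17, 3]].
P = (N⁻¹A)R⁻¹ = [[1, -3], [-3, 2]].

2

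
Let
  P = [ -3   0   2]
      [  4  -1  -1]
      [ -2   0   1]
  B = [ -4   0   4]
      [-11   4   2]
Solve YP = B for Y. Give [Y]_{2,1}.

P is on the right of Y, so right-multiply by P⁻¹: Y = BP⁻¹.
det P = -1, so P⁻¹ = [[1, 0, -2], [2, -1, -5], [2, 0, -3]].
Y = BP⁻¹ = [[-4, 0, 4], [-11, 4, 2]] · [[1, 0, -2], [2, -1, -5], [2, 0, -3]] = [[4, 0, -4], [1, -4, -4]].

1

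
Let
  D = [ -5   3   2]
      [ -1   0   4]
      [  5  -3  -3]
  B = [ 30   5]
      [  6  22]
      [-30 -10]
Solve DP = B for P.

P = [[-6, -2], [0, -5], [0, 5]]

Left-multiplying both sides by D⁻¹ gives P = D⁻¹B.
det D = -3; the adjugate gives D⁻¹ = [[-4, -1, -4], [-17/3, -5/3, -6], [-1, 0, -1]].
P = D⁻¹B = [[-4, -1, -4], [-17/3, -5/3, -6], [-1, 0, -1]] · [[30, 5], [6, 22], [-30, -10]] = [[-6, -2], [0, -5], [0, 5]].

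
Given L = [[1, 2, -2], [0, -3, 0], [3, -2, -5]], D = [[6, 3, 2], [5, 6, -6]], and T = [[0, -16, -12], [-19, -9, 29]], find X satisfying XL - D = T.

X = [[0, 3, 2], [1, 5, -5]]

XL = T + D = [[6, -13, -10], [-14, -3, 23]].
L is on the right of X, so right-multiply by L⁻¹: X = (T + D)L⁻¹.
det L = -3; the adjugate gives L⁻¹ = [[-5, -14/3, 2], [0, -1/3, 0], [-3, -8/3, 1]].
X = (T + D)L⁻¹ = [[0, 3, 2], [1, 5, -5]].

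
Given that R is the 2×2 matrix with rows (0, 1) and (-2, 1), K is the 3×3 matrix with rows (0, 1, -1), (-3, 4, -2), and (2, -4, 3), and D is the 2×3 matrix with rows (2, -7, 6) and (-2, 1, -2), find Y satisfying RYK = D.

Y = R⁻¹DK⁻¹ (apply R⁻¹ on the left and K⁻¹ on the right).
det R = 2; the adjugate gives R⁻¹ = [[1/2, -1/2], [1, 0]].
K has determinant 1; K⁻¹ = [[4, 1, 2], [5, 2, 3], [4, 2, 3]].
R⁻¹D = [[2, -4, 4], [2, -7, 6]].
Y = (R⁻¹D)K⁻¹ = [[4, 2, 4], [-3, 0, 1]].

Y = [[4, 2, 4], [-3, 0, 1]]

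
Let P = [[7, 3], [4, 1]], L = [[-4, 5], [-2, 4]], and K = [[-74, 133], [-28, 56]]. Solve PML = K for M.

Left-multiply by P⁻¹ and right-multiply by L⁻¹: M = P⁻¹KL⁻¹.
det P = -5, so P⁻¹ = [[-1/5, 3/5], [4/5, -7/5]].
det L = -6; the adjugate gives L⁻¹ = [[-2/3, 5/6], [-1/3, 2/3]].
P⁻¹K = [[-2, 7], [-20, 28]].
M = (P⁻¹K)L⁻¹ = [[-1, 3], [4, 2]].

M = [[-1, 3], [4, 2]]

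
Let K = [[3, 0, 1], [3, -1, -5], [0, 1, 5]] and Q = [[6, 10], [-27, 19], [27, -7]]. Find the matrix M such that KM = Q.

M = [[0, 4], [-3, 3], [6, -2]]

Since K multiplies M on the left, M = K⁻¹Q.
det K = 3; the adjugate gives K⁻¹ = [[0, 1/3, 1/3], [-5, 5, 6], [1, -1, -1]].
M = K⁻¹Q = [[0, 1/3, 1/3], [-5, 5, 6], [1, -1, -1]] · [[6, 10], [-27, 19], [27, -7]] = [[0, 4], [-3, 3], [6, -2]].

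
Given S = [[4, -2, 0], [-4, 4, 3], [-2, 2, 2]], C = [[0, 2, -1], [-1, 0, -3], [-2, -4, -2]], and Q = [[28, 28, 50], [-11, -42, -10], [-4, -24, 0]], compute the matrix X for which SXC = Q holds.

X = [[-4, -1, -4], [-5, 2, -3], [-5, -1, -1]]

Left-multiply by S⁻¹ and right-multiply by C⁻¹: X = S⁻¹QC⁻¹.
det S = 4, so S⁻¹ = [[1/2, 1, -3/2], [1/2, 2, -3], [0, -1, 2]].
det C = 4; the adjugate gives C⁻¹ = [[-3, 2, -3/2], [1, -1/2, 1/4], [1, -1, 1/2]].
S⁻¹Q = [[9, 8, 15], [4, 2, 5], [3, -6, 10]].
X = (S⁻¹Q)C⁻¹ = [[-4, -1, -4], [-5, 2, -3], [-5, -1, -1]].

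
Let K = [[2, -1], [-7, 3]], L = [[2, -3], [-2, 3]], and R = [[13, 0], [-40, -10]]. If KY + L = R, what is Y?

Y = [[5, 4], [-1, 5]]

KY = R − L = [[11, 3], [-38, -13]].
Since K multiplies Y on the left, Y = K⁻¹(R − L).
K has determinant -1; K⁻¹ = [[-3, -1], [-7, -2]].
Y = K⁻¹(R − L) = [[5, 4], [-1, 5]].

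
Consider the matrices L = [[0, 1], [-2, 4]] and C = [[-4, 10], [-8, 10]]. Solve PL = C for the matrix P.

L is on the right of P, so right-multiply by L⁻¹: P = CL⁻¹.
L has determinant 2; L⁻¹ = [[2, -1/2], [1, 0]].
P = CL⁻¹ = [[-4, 10], [-8, 10]] · [[2, -1/2], [1, 0]] = [[2, 2], [-6, 4]].

P = [[2, 2], [-6, 4]]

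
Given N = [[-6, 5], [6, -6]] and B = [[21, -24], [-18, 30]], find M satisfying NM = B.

Left-multiplying both sides by N⁻¹ gives M = N⁻¹B.
N has determinant 6; N⁻¹ = [[-1, -5/6], [-1, -1]].
M = N⁻¹B = [[-1, -5/6], [-1, -1]] · [[21, -24], [-18, 30]] = [[-6, -1], [-3, -6]].

M = [[-6, -1], [-3, -6]]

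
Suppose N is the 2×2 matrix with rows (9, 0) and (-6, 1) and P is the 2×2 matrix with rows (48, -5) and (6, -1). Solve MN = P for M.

Since N sits to the right of M, M = PN⁻¹.
det N = 9; the adjugate gives N⁻¹ = [[1/9, 0], [2/3, 1]].
M = PN⁻¹ = [[48, -5], [6, -1]] · [[1/9, 0], [2/3, 1]] = [[2, -5], [0, -1]].

M = [[2, -5], [0, -1]]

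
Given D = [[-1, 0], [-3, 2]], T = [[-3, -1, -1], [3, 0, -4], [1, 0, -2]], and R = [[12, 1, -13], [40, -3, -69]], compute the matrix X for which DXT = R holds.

X = D⁻¹RT⁻¹ (apply D⁻¹ on the left and T⁻¹ on the right).
det D = -2; the adjugate gives D⁻¹ = [[-1, 0], [-3/2, 1/2]].
det T = -2, so T⁻¹ = [[0, 1, -2], [-1, -7/2, 15/2], [0, 1/2, -3/2]].
D⁻¹R = [[-12, -1, 13], [2, -3, -15]].
X = (D⁻¹R)T⁻¹ = [[1, -2, -3], [3, 5, -4]].

X = [[1, -2, -3], [3, 5, -4]]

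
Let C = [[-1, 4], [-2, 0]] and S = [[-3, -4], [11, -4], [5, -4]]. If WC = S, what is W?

Right-multiplying both sides by C⁻¹ gives W = SC⁻¹.
det C = 8; the adjugate gives C⁻¹ = [[0, -1/2], [1/4, -1/8]].
W = SC⁻¹ = [[-3, -4], [11, -4], [5, -4]] · [[0, -1/2], [1/4, -1/8]] = [[-1, 2], [-1, -5], [-1, -2]].

W = [[-1, 2], [-1, -5], [-1, -2]]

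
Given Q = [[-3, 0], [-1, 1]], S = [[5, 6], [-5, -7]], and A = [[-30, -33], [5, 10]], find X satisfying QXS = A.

Left-multiply by Q⁻¹ and right-multiply by S⁻¹: X = Q⁻¹AS⁻¹.
Q has determinant -3; Q⁻¹ = [[-1/3, 0], [-1/3, 1]].
det S = -5; the adjugate gives S⁻¹ = [[7/5, 6/5], [-1, -1]].
Q⁻¹A = [[10, 11], [15, 21]].
X = (Q⁻¹A)S⁻¹ = [[3, 1], [0, -3]].

X = [[3, 1], [0, -3]]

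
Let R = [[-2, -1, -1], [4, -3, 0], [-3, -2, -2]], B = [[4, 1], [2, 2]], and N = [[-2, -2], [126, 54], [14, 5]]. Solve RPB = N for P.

P = [[3, 3], [-4, -1], [-2, -4]]

Isolating P: multiply by R⁻¹ from the left and B⁻¹ from the right, so P = R⁻¹NB⁻¹.
det R = -3; the adjugate gives R⁻¹ = [[-2, 0, 1], [-8/3, -1/3, 4/3], [17/3, 1/3, -10/3]].
B has determinant 6; B⁻¹ = [[1/3, -1/6], [-1/3, 2/3]].
R⁻¹N = [[18, 9], [-18, -6], [-16, -10]].
P = (R⁻¹N)B⁻¹ = [[3, 3], [-4, -1], [-2, -4]].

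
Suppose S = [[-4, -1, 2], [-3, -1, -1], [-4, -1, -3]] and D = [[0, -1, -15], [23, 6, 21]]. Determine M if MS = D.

Right-multiplying both sides by S⁻¹ gives M = DS⁻¹.
det S = -5; the adjugate gives S⁻¹ = [[-2/5, 1, -3/5], [1, -4, 2], [1/5, 0, -1/5]].
M = DS⁻¹ = [[0, -1, -15], [23, 6, 21]] · [[-2/5, 1, -3/5], [1, -4, 2], [1/5, 0, -1/5]] = [[-4, 4, 1], [1, -1, -6]].

M = [[-4, 4, 1], [1, -1, -6]]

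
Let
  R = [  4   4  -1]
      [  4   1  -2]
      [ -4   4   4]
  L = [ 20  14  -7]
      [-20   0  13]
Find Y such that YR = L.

Y = [[3, 2, 0], [-5, 4, 4]]

R is on the right of Y, so right-multiply by R⁻¹: Y = LR⁻¹.
det R = -4, so R⁻¹ = [[-3, 5, 7/4], [2, -3, -1], [-5, 8, 3]].
Y = LR⁻¹ = [[20, 14, -7], [-20, 0, 13]] · [[-3, 5, 7/4], [2, -3, -1], [-5, 8, 3]] = [[3, 2, 0], [-5, 4, 4]].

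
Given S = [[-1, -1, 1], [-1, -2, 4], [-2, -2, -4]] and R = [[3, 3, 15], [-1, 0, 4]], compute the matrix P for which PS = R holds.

P = [[3, 0, -3], [4, -1, -1]]

Since S sits to the right of P, P = RS⁻¹.
S has determinant -6; S⁻¹ = [[-8/3, 1, 1/3], [2, -1, -1/2], [1/3, 0, -1/6]].
P = RS⁻¹ = [[3, 3, 15], [-1, 0, 4]] · [[-8/3, 1, 1/3], [2, -1, -1/2], [1/3, 0, -1/6]] = [[3, 0, -3], [4, -1, -1]].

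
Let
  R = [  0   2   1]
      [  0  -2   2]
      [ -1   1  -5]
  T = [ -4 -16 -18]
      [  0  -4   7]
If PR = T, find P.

Since R sits to the right of P, P = TR⁻¹.
det R = -6, so R⁻¹ = [[-4/3, -11/6, -1], [1/3, -1/6, 0], [1/3, 1/3, 0]].
P = TR⁻¹ = [[-4, -16, -18], [0, -4, 7]] · [[-4/3, -11/6, -1], [1/3, -1/6, 0], [1/3, 1/3, 0]] = [[-6, 4, 4], [1, 3, 0]].

P = [[-6, 4, 4], [1, 3, 0]]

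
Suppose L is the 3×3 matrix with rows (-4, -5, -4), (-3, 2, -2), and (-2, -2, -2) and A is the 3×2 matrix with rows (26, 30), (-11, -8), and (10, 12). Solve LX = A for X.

Left-multiplying both sides by L⁻¹ gives X = L⁻¹A.
L has determinant 2; L⁻¹ = [[-4, -1, 9], [-1, 0, 2], [5, 1, -23/2]].
X = L⁻¹A = [[-4, -1, 9], [-1, 0, 2], [5, 1, -23/2]] · [[26, 30], [-11, -8], [10, 12]] = [[-3, -4], [-6, -6], [4, 4]].

X = [[-3, -4], [-6, -6], [4, 4]]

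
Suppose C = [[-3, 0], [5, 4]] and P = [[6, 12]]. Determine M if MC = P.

M = [[3, 3]]

Right-multiplying both sides by C⁻¹ gives M = PC⁻¹.
det C = -12, so C⁻¹ = [[-1/3, 0], [5/12, 1/4]].
M = PC⁻¹ = [[6, 12]] · [[-1/3, 0], [5/12, 1/4]] = [[3, 3]].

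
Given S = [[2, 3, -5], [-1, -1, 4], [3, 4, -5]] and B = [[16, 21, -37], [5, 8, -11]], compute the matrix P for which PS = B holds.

Right-multiplying both sides by S⁻¹ gives P = BS⁻¹.
S has determinant 4; S⁻¹ = [[-11/4, -5/4, 7/4], [7/4, 5/4, -3/4], [-1/4, 1/4, 1/4]].
P = BS⁻¹ = [[16, 21, -37], [5, 8, -11]] · [[-11/4, -5/4, 7/4], [7/4, 5/4, -3/4], [-1/4, 1/4, 1/4]] = [[2, -3, 3], [3, 1, 0]].

P = [[2, -3, 3], [3, 1, 0]]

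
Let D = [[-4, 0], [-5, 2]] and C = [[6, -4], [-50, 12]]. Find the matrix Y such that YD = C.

Right-multiplying both sides by D⁻¹ gives Y = CD⁻¹.
D has determinant -8; D⁻¹ = [[-1/4, 0], [-5/8, 1/2]].
Y = CD⁻¹ = [[6, -4], [-50, 12]] · [[-1/4, 0], [-5/8, 1/2]] = [[1, -2], [5, 6]].

Y = [[1, -2], [5, 6]]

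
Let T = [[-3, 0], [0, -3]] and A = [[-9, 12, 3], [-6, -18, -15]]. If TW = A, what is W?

T is on the left of W, so left-multiply by T⁻¹: W = T⁻¹A.
det T = 9; the adjugate gives T⁻¹ = [[-1/3, 0], [0, -1/3]].
W = T⁻¹A = [[-1/3, 0], [0, -1/3]] · [[-9, 12, 3], [-6, -18, -15]] = [[3, -4, -1], [2, 6, 5]].

W = [[3, -4, -1], [2, 6, 5]]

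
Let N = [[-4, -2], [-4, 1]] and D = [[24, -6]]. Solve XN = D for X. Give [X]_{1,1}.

N is on the right of X, so right-multiply by N⁻¹: X = DN⁻¹.
det N = -12; the adjugate gives N⁻¹ = [[-1/12, -1/6], [-1/3, 1/3]].
X = DN⁻¹ = [[24, -6]] · [[-1/12, -1/6], [-1/3, 1/3]] = [[0, -6]].

0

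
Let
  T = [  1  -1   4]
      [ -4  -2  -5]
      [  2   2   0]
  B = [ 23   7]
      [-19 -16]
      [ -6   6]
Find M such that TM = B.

Left-multiplying both sides by T⁻¹ gives M = T⁻¹B.
T has determinant 4; T⁻¹ = [[5/2, 2, 13/4], [-5/2, -2, -11/4], [-1, -1, -3/2]].
M = T⁻¹B = [[5/2, 2, 13/4], [-5/2, -2, -11/4], [-1, -1, -3/2]] · [[23, 7], [-19, -16], [-6, 6]] = [[0, 5], [-3, -2], [5, 0]].

M = [[0, 5], [-3, -2], [5, 0]]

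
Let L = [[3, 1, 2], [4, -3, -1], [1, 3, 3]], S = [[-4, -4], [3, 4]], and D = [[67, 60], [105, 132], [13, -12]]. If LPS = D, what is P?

Isolating P: multiply by L⁻¹ from the left and S⁻¹ from the right, so P = L⁻¹DS⁻¹.
det L = -1, so L⁻¹ = [[6, -3, -5], [13, -7, -11], [-15, 8, 13]].
det S = -4; the adjugate gives S⁻¹ = [[-1, -1], [3/4, 1]].
L⁻¹D = [[22, 24], [-7, -12], [4, 0]].
P = (L⁻¹D)S⁻¹ = [[-4, 2], [-2, -5], [-4, -4]].

P = [[-4, 2], [-2, -5], [-4, -4]]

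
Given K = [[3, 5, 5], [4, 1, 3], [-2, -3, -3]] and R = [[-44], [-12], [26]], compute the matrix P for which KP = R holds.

Since K multiplies P on the left, P = K⁻¹R.
det K = -2, so K⁻¹ = [[-3, 0, -5], [-3, -1/2, -11/2], [5, 1/2, 17/2]].
P = K⁻¹R = [[-3, 0, -5], [-3, -1/2, -11/2], [5, 1/2, 17/2]] · [[-44], [-12], [26]] = [[2], [-5], [-5]].

P = [[2], [-5], [-5]]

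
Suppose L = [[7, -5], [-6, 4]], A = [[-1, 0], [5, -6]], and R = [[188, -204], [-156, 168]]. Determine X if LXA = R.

X = [[-4, 2], [-2, -4]]

X = L⁻¹RA⁻¹ (apply L⁻¹ on the left and A⁻¹ on the right).
L has determinant -2; L⁻¹ = [[-2, -5/2], [-3, -7/2]].
det A = 6; the adjugate gives A⁻¹ = [[-1, 0], [-5/6, -1/6]].
L⁻¹R = [[14, -12], [-18, 24]].
X = (L⁻¹R)A⁻¹ = [[-4, 2], [-2, -4]].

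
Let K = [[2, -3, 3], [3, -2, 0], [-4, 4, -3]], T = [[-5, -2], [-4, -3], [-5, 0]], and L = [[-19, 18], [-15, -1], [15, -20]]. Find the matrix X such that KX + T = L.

X = [[-1, -2], [4, -4], [0, 4]]

KX = L − T = [[-14, 20], [-11, 2], [20, -20]].
K is on the left of X, so left-multiply by K⁻¹: X = K⁻¹(L − T).
K has determinant -3; K⁻¹ = [[-2, -1, -2], [-3, -2, -3], [-4/3, -4/3, -5/3]].
X = K⁻¹(L − T) = [[-1, -2], [4, -4], [0, 4]].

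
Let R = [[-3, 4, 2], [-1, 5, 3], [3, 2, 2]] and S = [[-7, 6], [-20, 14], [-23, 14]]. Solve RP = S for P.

P = [[-3, 2], [-1, 2], [-6, 2]]

Left-multiplying both sides by R⁻¹ gives P = R⁻¹S.
R has determinant -2; R⁻¹ = [[-2, 2, -1], [-11/2, 6, -7/2], [17/2, -9, 11/2]].
P = R⁻¹S = [[-2, 2, -1], [-11/2, 6, -7/2], [17/2, -9, 11/2]] · [[-7, 6], [-20, 14], [-23, 14]] = [[-3, 2], [-1, 2], [-6, 2]].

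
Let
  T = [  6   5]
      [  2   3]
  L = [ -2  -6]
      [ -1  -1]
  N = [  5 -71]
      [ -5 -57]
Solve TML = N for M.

M = T⁻¹NL⁻¹ (apply T⁻¹ on the left and L⁻¹ on the right).
T has determinant 8; T⁻¹ = [[3/8, -5/8], [-1/4, 3/4]].
det L = -4, so L⁻¹ = [[1/4, -3/2], [-1/4, 1/2]].
T⁻¹N = [[5, 9], [-5, -25]].
M = (T⁻¹N)L⁻¹ = [[-1, -3], [5, -5]].

M = [[-1, -3], [5, -5]]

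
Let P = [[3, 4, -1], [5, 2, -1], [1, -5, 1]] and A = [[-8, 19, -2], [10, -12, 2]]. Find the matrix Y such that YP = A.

Since P sits to the right of Y, Y = AP⁻¹.
det P = -6, so P⁻¹ = [[1/2, -1/6, 1/3], [1, -2/3, 1/3], [9/2, -19/6, 7/3]].
Y = AP⁻¹ = [[-8, 19, -2], [10, -12, 2]] · [[1/2, -1/6, 1/3], [1, -2/3, 1/3], [9/2, -19/6, 7/3]] = [[6, -5, -1], [2, 0, 4]].

Y = [[6, -5, -1], [2, 0, 4]]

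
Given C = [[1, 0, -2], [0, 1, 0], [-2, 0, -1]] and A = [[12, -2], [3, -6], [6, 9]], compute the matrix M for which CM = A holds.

Since C multiplies M on the left, M = C⁻¹A.
det C = -5; the adjugate gives C⁻¹ = [[1/5, 0, -2/5], [0, 1, 0], [-2/5, 0, -1/5]].
M = C⁻¹A = [[1/5, 0, -2/5], [0, 1, 0], [-2/5, 0, -1/5]] · [[12, -2], [3, -6], [6, 9]] = [[0, -4], [3, -6], [-6, -1]].

M = [[0, -4], [3, -6], [-6, -1]]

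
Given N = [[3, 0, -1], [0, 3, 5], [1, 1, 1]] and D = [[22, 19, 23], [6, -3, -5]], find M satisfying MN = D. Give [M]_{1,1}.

N is on the right of M, so right-multiply by N⁻¹: M = DN⁻¹.
det N = -3; the adjugate gives N⁻¹ = [[2/3, 1/3, -1], [-5/3, -4/3, 5], [1, 1, -3]].
M = DN⁻¹ = [[22, 19, 23], [6, -3, -5]] · [[2/3, 1/3, -1], [-5/3, -4/3, 5], [1, 1, -3]] = [[6, 5, 4], [4, 1, -6]].

6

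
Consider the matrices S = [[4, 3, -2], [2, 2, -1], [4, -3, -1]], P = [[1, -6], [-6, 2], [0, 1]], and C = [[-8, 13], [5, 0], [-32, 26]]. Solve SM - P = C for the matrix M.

M = [[-3, 5], [5, -3], [5, 2]]

SM = C + P = [[-7, 7], [-1, 2], [-32, 27]].
Since S multiplies M on the left, M = S⁻¹(C + P).
det S = 2, so S⁻¹ = [[-5/2, 9/2, 1/2], [-1, 2, 0], [-7, 12, 1]].
M = S⁻¹(C + P) = [[-3, 5], [5, -3], [5, 2]].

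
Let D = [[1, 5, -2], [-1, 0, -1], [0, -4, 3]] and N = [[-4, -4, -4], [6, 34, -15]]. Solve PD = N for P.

D is on the right of P, so right-multiply by D⁻¹: P = ND⁻¹.
det D = 3, so D⁻¹ = [[-4/3, -7/3, -5/3], [1, 1, 1], [4/3, 4/3, 5/3]].
P = ND⁻¹ = [[-4, -4, -4], [6, 34, -15]] · [[-4/3, -7/3, -5/3], [1, 1, 1], [4/3, 4/3, 5/3]] = [[-4, 0, -4], [6, 0, -1]].

P = [[-4, 0, -4], [6, 0, -1]]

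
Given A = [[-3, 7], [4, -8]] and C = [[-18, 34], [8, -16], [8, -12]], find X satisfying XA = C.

X = [[-2, -6], [0, 2], [4, 5]]

A is on the right of X, so right-multiply by A⁻¹: X = CA⁻¹.
det A = -4; the adjugate gives A⁻¹ = [[2, 7/4], [1, 3/4]].
X = CA⁻¹ = [[-18, 34], [8, -16], [8, -12]] · [[2, 7/4], [1, 3/4]] = [[-2, -6], [0, 2], [4, 5]].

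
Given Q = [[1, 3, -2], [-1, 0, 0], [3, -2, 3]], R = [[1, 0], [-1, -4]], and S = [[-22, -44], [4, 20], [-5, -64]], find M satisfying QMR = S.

Isolating M: multiply by Q⁻¹ from the left and R⁻¹ from the right, so M = Q⁻¹SR⁻¹.
det Q = 5, so Q⁻¹ = [[0, -1, 0], [3/5, 9/5, 2/5], [2/5, 11/5, 3/5]].
det R = -4, so R⁻¹ = [[1, 0], [-1/4, -1/4]].
Q⁻¹S = [[-4, -20], [-8, -16], [-3, -12]].
M = (Q⁻¹S)R⁻¹ = [[1, 5], [-4, 4], [0, 3]].

M = [[1, 5], [-4, 4], [0, 3]]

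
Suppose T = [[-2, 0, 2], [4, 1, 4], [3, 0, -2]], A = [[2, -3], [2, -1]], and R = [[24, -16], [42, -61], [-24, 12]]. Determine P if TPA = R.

Left-multiply by T⁻¹ and right-multiply by A⁻¹: P = T⁻¹RA⁻¹.
det T = -2, so T⁻¹ = [[1, 0, 1], [-10, 1, -8], [3/2, 0, 1]].
A has determinant 4; A⁻¹ = [[-1/4, 3/4], [-1/2, 1/2]].
T⁻¹R = [[0, -4], [-6, 3], [12, -12]].
P = (T⁻¹R)A⁻¹ = [[2, -2], [0, -3], [3, 3]].

P = [[2, -2], [0, -3], [3, 3]]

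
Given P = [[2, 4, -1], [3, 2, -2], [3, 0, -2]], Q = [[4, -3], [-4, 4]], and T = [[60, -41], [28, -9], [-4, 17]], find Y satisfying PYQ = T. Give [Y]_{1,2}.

2

Left-multiply by P⁻¹ and right-multiply by Q⁻¹: Y = P⁻¹TQ⁻¹.
det P = -2, so P⁻¹ = [[2, -4, 3], [0, 1/2, -1/2], [3, -6, 4]].
det Q = 4, so Q⁻¹ = [[1, 3/4], [1, 1]].
P⁻¹T = [[-4, 5], [16, -13], [-4, -1]].
Y = (P⁻¹T)Q⁻¹ = [[1, 2], [3, -1], [-5, -4]].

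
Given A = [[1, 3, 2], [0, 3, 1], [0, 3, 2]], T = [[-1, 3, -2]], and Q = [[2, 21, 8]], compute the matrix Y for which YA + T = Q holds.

YA = Q − T = [[3, 18, 10]].
A is on the right of Y, so right-multiply by A⁻¹: Y = (Q − T)A⁻¹.
det A = 3; the adjugate gives A⁻¹ = [[1, 0, -1], [0, 2/3, -1/3], [0, -1, 1]].
Y = (Q − T)A⁻¹ = [[3, 2, 1]].

Y = [[3, 2, 1]]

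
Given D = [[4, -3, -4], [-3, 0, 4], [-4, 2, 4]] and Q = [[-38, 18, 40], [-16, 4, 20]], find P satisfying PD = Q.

Since D sits to the right of P, P = QD⁻¹.
det D = 4, so D⁻¹ = [[-2, 1, -3], [-1, 0, -1], [-3/2, 1, -9/4]].
P = QD⁻¹ = [[-38, 18, 40], [-16, 4, 20]] · [[-2, 1, -3], [-1, 0, -1], [-3/2, 1, -9/4]] = [[-2, 2, 6], [-2, 4, -1]].

P = [[-2, 2, 6], [-2, 4, -1]]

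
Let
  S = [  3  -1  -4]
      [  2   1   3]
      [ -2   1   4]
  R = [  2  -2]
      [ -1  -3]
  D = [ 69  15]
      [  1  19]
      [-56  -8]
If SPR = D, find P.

P = [[4, -5], [-4, 2], [-2, 1]]

P = S⁻¹DR⁻¹ (apply S⁻¹ on the left and R⁻¹ on the right).
det S = 1, so S⁻¹ = [[1, 0, 1], [-14, 4, -17], [4, -1, 5]].
R has determinant -8; R⁻¹ = [[3/8, -1/4], [-1/8, -1/4]].
S⁻¹D = [[13, 7], [-10, 2], [-5, 1]].
P = (S⁻¹D)R⁻¹ = [[4, -5], [-4, 2], [-2, 1]].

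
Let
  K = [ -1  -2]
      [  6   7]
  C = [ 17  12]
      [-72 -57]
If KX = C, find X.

X = [[-5, -6], [-6, -3]]

Since K multiplies X on the left, X = K⁻¹C.
det K = 5; the adjugate gives K⁻¹ = [[7/5, 2/5], [-6/5, -1/5]].
X = K⁻¹C = [[7/5, 2/5], [-6/5, -1/5]] · [[17, 12], [-72, -57]] = [[-5, -6], [-6, -3]].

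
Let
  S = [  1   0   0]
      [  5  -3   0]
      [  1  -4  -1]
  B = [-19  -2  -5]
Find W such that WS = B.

W = [[6, -6, 5]]

Since S sits to the right of W, W = BS⁻¹.
det S = 3; the adjugate gives S⁻¹ = [[1, 0, 0], [5/3, -1/3, 0], [-17/3, 4/3, -1]].
W = BS⁻¹ = [[-19, -2, -5]] · [[1, 0, 0], [5/3, -1/3, 0], [-17/3, 4/3, -1]] = [[6, -6, 5]].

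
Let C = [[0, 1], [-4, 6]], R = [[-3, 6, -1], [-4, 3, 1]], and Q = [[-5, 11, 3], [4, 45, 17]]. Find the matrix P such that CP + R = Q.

CP = Q − R = [[-2, 5, 4], [8, 42, 16]].
Left-multiplying both sides by C⁻¹ gives P = C⁻¹(Q − R).
det C = 4; the adjugate gives C⁻¹ = [[3/2, -1/4], [1, 0]].
P = C⁻¹(Q − R) = [[-5, -3, 2], [-2, 5, 4]].

P = [[-5, -3, 2], [-2, 5, 4]]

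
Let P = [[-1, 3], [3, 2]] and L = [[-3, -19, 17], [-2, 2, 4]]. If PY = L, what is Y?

Since P multiplies Y on the left, Y = P⁻¹L.
det P = -11, so P⁻¹ = [[-2/11, 3/11], [3/11, 1/11]].
Y = P⁻¹L = [[-2/11, 3/11], [3/11, 1/11]] · [[-3, -19, 17], [-2, 2, 4]] = [[0, 4, -2], [-1, -5, 5]].

Y = [[0, 4, -2], [-1, -5, 5]]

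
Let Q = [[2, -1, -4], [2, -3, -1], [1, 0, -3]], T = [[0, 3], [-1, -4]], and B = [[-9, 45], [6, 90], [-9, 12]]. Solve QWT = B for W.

W = [[1, 0], [-5, 3], [-5, -3]]

Isolating W: multiply by Q⁻¹ from the left and T⁻¹ from the right, so W = Q⁻¹BT⁻¹.
det Q = 1; the adjugate gives Q⁻¹ = [[9, -3, -11], [5, -2, -6], [3, -1, -4]].
det T = 3, so T⁻¹ = [[-4/3, -1], [1/3, 0]].
Q⁻¹B = [[0, 3], [-3, -27], [3, -3]].
W = (Q⁻¹B)T⁻¹ = [[1, 0], [-5, 3], [-5, -3]].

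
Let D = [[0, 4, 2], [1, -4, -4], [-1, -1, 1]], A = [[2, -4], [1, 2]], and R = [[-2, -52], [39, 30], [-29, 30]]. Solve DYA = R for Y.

Isolating Y: multiply by D⁻¹ from the left and A⁻¹ from the right, so Y = D⁻¹RA⁻¹.
det D = 2; the adjugate gives D⁻¹ = [[-4, -3, -4], [3/2, 1, 1], [-5/2, -2, -2]].
det A = 8; the adjugate gives A⁻¹ = [[1/4, 1/2], [-1/8, 1/4]].
D⁻¹R = [[7, -2], [7, -18], [-15, 10]].
Y = (D⁻¹R)A⁻¹ = [[2, 3], [4, -1], [-5, -5]].

Y = [[2, 3], [4, -1], [-5, -5]]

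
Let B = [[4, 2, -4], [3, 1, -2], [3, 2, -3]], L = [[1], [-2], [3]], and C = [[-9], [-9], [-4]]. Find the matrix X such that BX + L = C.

X = [[-2], [1], [1]]

BX = C − L = [[-10], [-7], [-7]].
Since B multiplies X on the left, X = B⁻¹(C − L).
det B = -2; the adjugate gives B⁻¹ = [[-1/2, 1, 0], [-3/2, 0, 2], [-3/2, 1, 1]].
X = B⁻¹(C − L) = [[-2], [1], [1]].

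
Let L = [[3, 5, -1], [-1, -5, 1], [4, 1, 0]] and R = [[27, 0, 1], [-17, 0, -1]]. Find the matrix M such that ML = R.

M = [[4, 5, 5], [1, 0, -5]]

Right-multiplying both sides by L⁻¹ gives M = RL⁻¹.
det L = -2; the adjugate gives L⁻¹ = [[1/2, 1/2, 0], [-2, -2, 1], [-19/2, -17/2, 5]].
M = RL⁻¹ = [[27, 0, 1], [-17, 0, -1]] · [[1/2, 1/2, 0], [-2, -2, 1], [-19/2, -17/2, 5]] = [[4, 5, 5], [1, 0, -5]].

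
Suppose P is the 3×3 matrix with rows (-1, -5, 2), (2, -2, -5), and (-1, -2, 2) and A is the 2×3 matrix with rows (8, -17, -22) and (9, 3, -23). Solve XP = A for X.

X = [[-1, 6, 5], [-5, 5, 6]]

Since P sits to the right of X, X = AP⁻¹.
det P = -3; the adjugate gives P⁻¹ = [[14/3, -2, -29/3], [-1/3, 0, 1/3], [2, -1, -4]].
X = AP⁻¹ = [[8, -17, -22], [9, 3, -23]] · [[14/3, -2, -29/3], [-1/3, 0, 1/3], [2, -1, -4]] = [[-1, 6, 5], [-5, 5, 6]].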